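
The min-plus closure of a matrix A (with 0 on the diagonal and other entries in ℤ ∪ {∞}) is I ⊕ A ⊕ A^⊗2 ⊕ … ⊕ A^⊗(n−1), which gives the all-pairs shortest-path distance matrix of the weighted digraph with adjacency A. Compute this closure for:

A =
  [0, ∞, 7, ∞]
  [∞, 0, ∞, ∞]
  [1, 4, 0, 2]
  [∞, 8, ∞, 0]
Closure =
  [0, 11, 7, 9]
  [∞, 0, ∞, ∞]
  [1, 4, 0, 2]
  [∞, 8, ∞, 0]

This is the Floyd-Warshall all-pairs shortest-path computation. For each intermediate vertex k = 0, 1, …, 3, update dist[i][j] ← min(dist[i][j], dist[i][k] + dist[k][j]). The final matrix gives, for each (i, j), the minimum total weight of any directed path from i to j (possibly empty when i = j).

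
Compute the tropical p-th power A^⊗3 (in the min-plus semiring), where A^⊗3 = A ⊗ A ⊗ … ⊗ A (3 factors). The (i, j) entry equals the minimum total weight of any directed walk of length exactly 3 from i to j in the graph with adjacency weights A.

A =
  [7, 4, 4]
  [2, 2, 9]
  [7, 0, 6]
A^⊗3 =
  [6, 6, 10]
  [6, 6, 8]
  [4, 4, 6]

Each entry (A^⊗3)_ij equals the minimum over all length-3 walks i = v_0 → v_1 → … → v_3 = j of Σ_t A[v_t][v_{t+1}]. For example, for (i, j) = (0, 2) we minimise over 9 possible intermediate vertex sequences; the minimum is 10, attained along the walk 0 → 1 → 0 → 2.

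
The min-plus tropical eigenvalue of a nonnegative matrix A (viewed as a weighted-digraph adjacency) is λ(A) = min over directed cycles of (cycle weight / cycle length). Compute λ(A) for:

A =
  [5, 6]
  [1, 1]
λ(A) = 1

Enumerate directed cycles and compute their means (weight / length). Sample:
  cycle 0 → 0: weight = 5, length = 1, mean = 5/1 ≈ 5.000
  cycle 1 → 1: weight = 1, length = 1, mean = 1/1 ≈ 1.000
  cycle 0 → 1 → 0: weight = 7, length = 2, mean = 7/2 ≈ 3.500
  cycle 1 → 0 → 1: weight = 7, length = 2, mean = 7/2 ≈ 3.500
Minimum mean = 1.000, attained e.g. along the cycle 1 → 1 with weight 1 and length 1. So λ(A) = 1/1 = 1.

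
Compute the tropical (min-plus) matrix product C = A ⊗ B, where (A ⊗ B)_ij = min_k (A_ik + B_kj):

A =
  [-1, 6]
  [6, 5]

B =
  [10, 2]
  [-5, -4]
A ⊗ B =
  [1, 1]
  [0, 1]

Apply the min-plus product entry-by-entry:
  C[0][0] = min over k of (A[0][0] + B[0][0] = -1 + 10 = 9, A[0][1] + B[1][0] = 6 + -5 = 1) = 1 (attained at k = 1)
  C[0][1] = min over k of (A[0][0] + B[0][1] = -1 + 2 = 1, A[0][1] + B[1][1] = 6 + -4 = 2) = 1 (attained at k = 0)
  C[1][0] = min over k of (A[1][0] + B[0][0] = 6 + 10 = 16, A[1][1] + B[1][0] = 5 + -5 = 0) = 0 (attained at k = 1)
  C[1][1] = min over k of (A[1][0] + B[0][1] = 6 + 2 = 8, A[1][1] + B[1][1] = 5 + -4 = 1) = 1 (attained at k = 1)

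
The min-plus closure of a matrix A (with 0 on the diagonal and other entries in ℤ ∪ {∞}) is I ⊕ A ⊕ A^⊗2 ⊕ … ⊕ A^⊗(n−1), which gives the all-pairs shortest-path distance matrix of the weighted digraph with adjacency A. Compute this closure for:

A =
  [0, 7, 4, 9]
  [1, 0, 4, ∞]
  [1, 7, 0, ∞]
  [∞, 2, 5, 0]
Closure =
  [0, 7, 4, 9]
  [1, 0, 4, 10]
  [1, 7, 0, 10]
  [3, 2, 5, 0]

This is the Floyd-Warshall all-pairs shortest-path computation. For each intermediate vertex k = 0, 1, …, 3, update dist[i][j] ← min(dist[i][j], dist[i][k] + dist[k][j]). The final matrix gives, for each (i, j), the minimum total weight of any directed path from i to j (possibly empty when i = j).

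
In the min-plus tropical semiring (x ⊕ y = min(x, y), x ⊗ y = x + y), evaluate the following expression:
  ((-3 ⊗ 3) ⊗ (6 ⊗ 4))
((-3 ⊗ 3) ⊗ (6 ⊗ 4)) = 10

Expand innermost to outermost. Recall ⊕ takes the minimum of its arguments and ⊗ takes their sum. Working out the expression ((-3 ⊗ 3) ⊗ (6 ⊗ 4)) gives 10.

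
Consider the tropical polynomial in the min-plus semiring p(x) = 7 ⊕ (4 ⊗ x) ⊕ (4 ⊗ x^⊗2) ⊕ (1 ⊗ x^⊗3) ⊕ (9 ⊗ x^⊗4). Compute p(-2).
p(-2) = -5

A tropical monomial a ⊗ x^⊗i evaluates to a + i · x. Evaluating each term at x = -2:
  Term 0 contributes 7 + 0 · -2 = 7
  Term 1 contributes 4 + 1 · -2 = 2
  Term 2 contributes 4 + 2 · -2 = 0
  Term 3 contributes 1 + 3 · -2 = -5
  Term 4 contributes 9 + 4 · -2 = 1
p(-2) = ⊕ of these = min[7, 2, 0, -5, 1] = -5.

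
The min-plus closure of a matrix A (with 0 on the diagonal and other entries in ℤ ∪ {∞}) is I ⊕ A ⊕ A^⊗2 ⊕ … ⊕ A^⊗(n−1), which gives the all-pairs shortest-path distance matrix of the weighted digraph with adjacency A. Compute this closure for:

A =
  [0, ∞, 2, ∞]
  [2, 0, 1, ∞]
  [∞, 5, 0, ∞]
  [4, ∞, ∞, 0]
Closure =
  [0, 7, 2, ∞]
  [2, 0, 1, ∞]
  [7, 5, 0, ∞]
  [4, 11, 6, 0]

This is the Floyd-Warshall all-pairs shortest-path computation. For each intermediate vertex k = 0, 1, …, 3, update dist[i][j] ← min(dist[i][j], dist[i][k] + dist[k][j]). The final matrix gives, for each (i, j), the minimum total weight of any directed path from i to j (possibly empty when i = j).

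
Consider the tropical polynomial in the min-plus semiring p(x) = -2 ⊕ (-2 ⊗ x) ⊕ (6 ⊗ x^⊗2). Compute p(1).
p(1) = -2

A tropical monomial a ⊗ x^⊗i evaluates to a + i · x. Evaluating each term at x = 1:
  Term 0 contributes -2 + 0 · 1 = -2
  Term 1 contributes -2 + 1 · 1 = -1
  Term 2 contributes 6 + 2 · 1 = 8
p(1) = ⊕ of these = min[-2, -1, 8] = -2.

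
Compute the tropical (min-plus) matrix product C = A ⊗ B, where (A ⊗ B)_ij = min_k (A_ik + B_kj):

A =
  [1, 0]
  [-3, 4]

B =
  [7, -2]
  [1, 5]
A ⊗ B =
  [1, -1]
  [4, -5]

Apply the min-plus product entry-by-entry:
  C[0][0] = min over k of (A[0][0] + B[0][0] = 1 + 7 = 8, A[0][1] + B[1][0] = 0 + 1 = 1) = 1 (attained at k = 1)
  C[0][1] = min over k of (A[0][0] + B[0][1] = 1 + -2 = -1, A[0][1] + B[1][1] = 0 + 5 = 5) = -1 (attained at k = 0)
  C[1][0] = min over k of (A[1][0] + B[0][0] = -3 + 7 = 4, A[1][1] + B[1][0] = 4 + 1 = 5) = 4 (attained at k = 0)
  C[1][1] = min over k of (A[1][0] + B[0][1] = -3 + -2 = -5, A[1][1] + B[1][1] = 4 + 5 = 9) = -5 (attained at k = 0)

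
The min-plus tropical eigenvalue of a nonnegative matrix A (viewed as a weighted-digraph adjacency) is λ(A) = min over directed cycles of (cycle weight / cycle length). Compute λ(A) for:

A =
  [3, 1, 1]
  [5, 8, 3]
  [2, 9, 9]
λ(A) = 3/2

Enumerate directed cycles and compute their means (weight / length). Sample:
  cycle 0 → 0: weight = 3, length = 1, mean = 3/1 ≈ 3.000
  cycle 1 → 1: weight = 8, length = 1, mean = 8/1 ≈ 8.000
  cycle 2 → 2: weight = 9, length = 1, mean = 9/1 ≈ 9.000
  cycle 0 → 1 → 0: weight = 6, length = 2, mean = 6/2 ≈ 3.000
  cycle 0 → 2 → 0: weight = 3, length = 2, mean = 3/2 ≈ 1.500
  cycle 1 → 0 → 1: weight = 6, length = 2, mean = 6/2 ≈ 3.000
Minimum mean = 1.500, attained e.g. along the cycle 0 → 2 → 0 with weight 3 and length 2. So λ(A) = 3/2 = 3/2.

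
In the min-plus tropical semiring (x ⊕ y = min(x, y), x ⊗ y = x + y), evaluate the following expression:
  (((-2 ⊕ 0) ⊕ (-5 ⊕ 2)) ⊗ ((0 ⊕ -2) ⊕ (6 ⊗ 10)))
(((-2 ⊕ 0) ⊕ (-5 ⊕ 2)) ⊗ ((0 ⊕ -2) ⊕ (6 ⊗ 10))) = -7

Expand innermost to outermost. Recall ⊕ takes the minimum of its arguments and ⊗ takes their sum. Working out the expression (((-2 ⊕ 0) ⊕ (-5 ⊕ 2)) ⊗ ((0 ⊕ -2) ⊕ (6 ⊗ 10))) gives -7.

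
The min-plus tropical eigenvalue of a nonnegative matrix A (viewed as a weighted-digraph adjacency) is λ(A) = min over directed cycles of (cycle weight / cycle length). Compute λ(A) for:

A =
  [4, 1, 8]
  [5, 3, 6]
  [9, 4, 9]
λ(A) = 3

Enumerate directed cycles and compute their means (weight / length). Sample:
  cycle 0 → 0: weight = 4, length = 1, mean = 4/1 ≈ 4.000
  cycle 1 → 1: weight = 3, length = 1, mean = 3/1 ≈ 3.000
  cycle 2 → 2: weight = 9, length = 1, mean = 9/1 ≈ 9.000
  cycle 0 → 1 → 0: weight = 6, length = 2, mean = 6/2 ≈ 3.000
  cycle 0 → 2 → 0: weight = 17, length = 2, mean = 17/2 ≈ 8.500
  cycle 1 → 0 → 1: weight = 6, length = 2, mean = 6/2 ≈ 3.000
Minimum mean = 3.000, attained e.g. along the cycle 1 → 1 with weight 3 and length 1. So λ(A) = 3/1 = 3.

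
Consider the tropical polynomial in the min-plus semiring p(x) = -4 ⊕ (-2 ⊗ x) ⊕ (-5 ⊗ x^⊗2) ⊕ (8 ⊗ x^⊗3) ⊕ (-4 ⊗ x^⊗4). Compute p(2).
p(2) = -4

A tropical monomial a ⊗ x^⊗i evaluates to a + i · x. Evaluating each term at x = 2:
  Term 0 contributes -4 + 0 · 2 = -4
  Term 1 contributes -2 + 1 · 2 = 0
  Term 2 contributes -5 + 2 · 2 = -1
  Term 3 contributes 8 + 3 · 2 = 14
  Term 4 contributes -4 + 4 · 2 = 4
p(2) = ⊕ of these = min[-4, 0, -1, 14, 4] = -4.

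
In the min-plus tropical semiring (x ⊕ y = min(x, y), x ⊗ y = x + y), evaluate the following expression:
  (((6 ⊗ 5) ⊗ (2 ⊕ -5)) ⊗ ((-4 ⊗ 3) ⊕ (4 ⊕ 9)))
(((6 ⊗ 5) ⊗ (2 ⊕ -5)) ⊗ ((-4 ⊗ 3) ⊕ (4 ⊕ 9))) = 5

Expand innermost to outermost. Recall ⊕ takes the minimum of its arguments and ⊗ takes their sum. Working out the expression (((6 ⊗ 5) ⊗ (2 ⊕ -5)) ⊗ ((-4 ⊗ 3) ⊕ (4 ⊕ 9))) gives 5.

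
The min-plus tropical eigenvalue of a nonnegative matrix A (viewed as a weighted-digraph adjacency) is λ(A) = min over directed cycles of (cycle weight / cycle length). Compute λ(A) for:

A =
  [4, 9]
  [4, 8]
λ(A) = 4

Enumerate directed cycles and compute their means (weight / length). Sample:
  cycle 0 → 0: weight = 4, length = 1, mean = 4/1 ≈ 4.000
  cycle 1 → 1: weight = 8, length = 1, mean = 8/1 ≈ 8.000
  cycle 0 → 1 → 0: weight = 13, length = 2, mean = 13/2 ≈ 6.500
  cycle 1 → 0 → 1: weight = 13, length = 2, mean = 13/2 ≈ 6.500
Minimum mean = 4.000, attained e.g. along the cycle 0 → 0 with weight 4 and length 1. So λ(A) = 4/1 = 4.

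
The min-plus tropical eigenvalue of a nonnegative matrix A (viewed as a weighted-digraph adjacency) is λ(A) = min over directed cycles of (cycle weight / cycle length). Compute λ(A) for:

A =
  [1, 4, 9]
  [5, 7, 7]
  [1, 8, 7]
λ(A) = 1

Enumerate directed cycles and compute their means (weight / length). Sample:
  cycle 0 → 0: weight = 1, length = 1, mean = 1/1 ≈ 1.000
  cycle 1 → 1: weight = 7, length = 1, mean = 7/1 ≈ 7.000
  cycle 2 → 2: weight = 7, length = 1, mean = 7/1 ≈ 7.000
  cycle 0 → 1 → 0: weight = 9, length = 2, mean = 9/2 ≈ 4.500
  cycle 0 → 2 → 0: weight = 10, length = 2, mean = 10/2 ≈ 5.000
  cycle 1 → 0 → 1: weight = 9, length = 2, mean = 9/2 ≈ 4.500
Minimum mean = 1.000, attained e.g. along the cycle 0 → 0 with weight 1 and length 1. So λ(A) = 1/1 = 1.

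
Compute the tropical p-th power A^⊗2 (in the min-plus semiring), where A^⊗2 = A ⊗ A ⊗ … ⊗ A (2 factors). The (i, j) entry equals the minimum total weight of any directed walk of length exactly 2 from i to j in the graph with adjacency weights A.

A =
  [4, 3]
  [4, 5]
A^⊗2 =
  [7, 7]
  [8, 7]

Each entry (A^⊗2)_ij equals the minimum over all length-2 walks i = v_0 → v_1 → … → v_2 = j of Σ_t A[v_t][v_{t+1}]. For example, for (i, j) = (0, 1) we minimise over 2 possible intermediate vertex sequences; the minimum is 7, attained along the walk 0 → 0 → 1.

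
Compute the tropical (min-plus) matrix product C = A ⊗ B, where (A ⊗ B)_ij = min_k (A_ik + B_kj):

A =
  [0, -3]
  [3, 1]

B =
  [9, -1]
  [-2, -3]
A ⊗ B =
  [-5, -6]
  [-1, -2]

Apply the min-plus product entry-by-entry:
  C[0][0] = min over k of (A[0][0] + B[0][0] = 0 + 9 = 9, A[0][1] + B[1][0] = -3 + -2 = -5) = -5 (attained at k = 1)
  C[0][1] = min over k of (A[0][0] + B[0][1] = 0 + -1 = -1, A[0][1] + B[1][1] = -3 + -3 = -6) = -6 (attained at k = 1)
  C[1][0] = min over k of (A[1][0] + B[0][0] = 3 + 9 = 12, A[1][1] + B[1][0] = 1 + -2 = -1) = -1 (attained at k = 1)
  C[1][1] = min over k of (A[1][0] + B[0][1] = 3 + -1 = 2, A[1][1] + B[1][1] = 1 + -3 = -2) = -2 (attained at k = 1)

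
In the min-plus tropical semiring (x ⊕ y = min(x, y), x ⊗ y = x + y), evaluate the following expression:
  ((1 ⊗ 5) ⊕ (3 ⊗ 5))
((1 ⊗ 5) ⊕ (3 ⊗ 5)) = 6

Expand innermost to outermost. Recall ⊕ takes the minimum of its arguments and ⊗ takes their sum. Working out the expression ((1 ⊗ 5) ⊕ (3 ⊗ 5)) gives 6.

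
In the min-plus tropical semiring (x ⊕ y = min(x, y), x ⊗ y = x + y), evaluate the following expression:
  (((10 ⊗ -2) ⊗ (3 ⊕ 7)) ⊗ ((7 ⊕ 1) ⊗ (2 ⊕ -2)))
(((10 ⊗ -2) ⊗ (3 ⊕ 7)) ⊗ ((7 ⊕ 1) ⊗ (2 ⊕ -2))) = 10

Expand innermost to outermost. Recall ⊕ takes the minimum of its arguments and ⊗ takes their sum. Working out the expression (((10 ⊗ -2) ⊗ (3 ⊕ 7)) ⊗ ((7 ⊕ 1) ⊗ (2 ⊕ -2))) gives 10.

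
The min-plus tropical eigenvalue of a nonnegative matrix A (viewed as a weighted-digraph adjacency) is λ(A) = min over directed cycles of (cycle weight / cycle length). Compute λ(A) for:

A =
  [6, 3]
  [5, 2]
λ(A) = 2

Enumerate directed cycles and compute their means (weight / length). Sample:
  cycle 0 → 0: weight = 6, length = 1, mean = 6/1 ≈ 6.000
  cycle 1 → 1: weight = 2, length = 1, mean = 2/1 ≈ 2.000
  cycle 0 → 1 → 0: weight = 8, length = 2, mean = 8/2 ≈ 4.000
  cycle 1 → 0 → 1: weight = 8, length = 2, mean = 8/2 ≈ 4.000
Minimum mean = 2.000, attained e.g. along the cycle 1 → 1 with weight 2 and length 1. So λ(A) = 2/1 = 2.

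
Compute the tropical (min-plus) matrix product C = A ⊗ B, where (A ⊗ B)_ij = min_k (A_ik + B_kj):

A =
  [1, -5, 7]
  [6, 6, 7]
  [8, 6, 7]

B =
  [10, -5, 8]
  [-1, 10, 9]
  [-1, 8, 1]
A ⊗ B =
  [-6, -4, 4]
  [5, 1, 8]
  [5, 3, 8]

Apply the min-plus product entry-by-entry:
  C[0][0] = min over k of (A[0][0] + B[0][0] = 1 + 10 = 11, A[0][1] + B[1][0] = -5 + -1 = -6, A[0][2] + B[2][0] = 7 + -1 = 6) = -6 (attained at k = 1)
  C[0][1] = min over k of (A[0][0] + B[0][1] = 1 + -5 = -4, A[0][1] + B[1][1] = -5 + 10 = 5, A[0][2] + B[2][1] = 7 + 8 = 15) = -4 (attained at k = 0)
  C[0][2] = min over k of (A[0][0] + B[0][2] = 1 + 8 = 9, A[0][1] + B[1][2] = -5 + 9 = 4, A[0][2] + B[2][2] = 7 + 1 = 8) = 4 (attained at k = 1)
  C[1][0] = min over k of (A[1][0] + B[0][0] = 6 + 10 = 16, A[1][1] + B[1][0] = 6 + -1 = 5, A[1][2] + B[2][0] = 7 + -1 = 6) = 5 (attained at k = 1)
  C[1][1] = min over k of (A[1][0] + B[0][1] = 6 + -5 = 1, A[1][1] + B[1][1] = 6 + 10 = 16, A[1][2] + B[2][1] = 7 + 8 = 15) = 1 (attained at k = 0)
  C[1][2] = min over k of (A[1][0] + B[0][2] = 6 + 8 = 14, A[1][1] + B[1][2] = 6 + 9 = 15, A[1][2] + B[2][2] = 7 + 1 = 8) = 8 (attained at k = 2)
  C[2][0] = min over k of (A[2][0] + B[0][0] = 8 + 10 = 18, A[2][1] + B[1][0] = 6 + -1 = 5, A[2][2] + B[2][0] = 7 + -1 = 6) = 5 (attained at k = 1)
  C[2][1] = min over k of (A[2][0] + B[0][1] = 8 + -5 = 3, A[2][1] + B[1][1] = 6 + 10 = 16, A[2][2] + B[2][1] = 7 + 8 = 15) = 3 (attained at k = 0)
  C[2][2] = min over k of (A[2][0] + B[0][2] = 8 + 8 = 16, A[2][1] + B[1][2] = 6 + 9 = 15, A[2][2] + B[2][2] = 7 + 1 = 8) = 8 (attained at k = 2)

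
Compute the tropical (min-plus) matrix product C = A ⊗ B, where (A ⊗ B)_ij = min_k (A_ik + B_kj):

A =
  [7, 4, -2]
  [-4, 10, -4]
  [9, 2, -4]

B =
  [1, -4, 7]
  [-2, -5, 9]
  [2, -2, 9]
A ⊗ B =
  [0, -4, 7]
  [-3, -8, 3]
  [-2, -6, 5]

Apply the min-plus product entry-by-entry:
  C[0][0] = min over k of (A[0][0] + B[0][0] = 7 + 1 = 8, A[0][1] + B[1][0] = 4 + -2 = 2, A[0][2] + B[2][0] = -2 + 2 = 0) = 0 (attained at k = 2)
  C[0][1] = min over k of (A[0][0] + B[0][1] = 7 + -4 = 3, A[0][1] + B[1][1] = 4 + -5 = -1, A[0][2] + B[2][1] = -2 + -2 = -4) = -4 (attained at k = 2)
  C[0][2] = min over k of (A[0][0] + B[0][2] = 7 + 7 = 14, A[0][1] + B[1][2] = 4 + 9 = 13, A[0][2] + B[2][2] = -2 + 9 = 7) = 7 (attained at k = 2)
  C[1][0] = min over k of (A[1][0] + B[0][0] = -4 + 1 = -3, A[1][1] + B[1][0] = 10 + -2 = 8, A[1][2] + B[2][0] = -4 + 2 = -2) = -3 (attained at k = 0)
  C[1][1] = min over k of (A[1][0] + B[0][1] = -4 + -4 = -8, A[1][1] + B[1][1] = 10 + -5 = 5, A[1][2] + B[2][1] = -4 + -2 = -6) = -8 (attained at k = 0)
  C[1][2] = min over k of (A[1][0] + B[0][2] = -4 + 7 = 3, A[1][1] + B[1][2] = 10 + 9 = 19, A[1][2] + B[2][2] = -4 + 9 = 5) = 3 (attained at k = 0)
  C[2][0] = min over k of (A[2][0] + B[0][0] = 9 + 1 = 10, A[2][1] + B[1][0] = 2 + -2 = 0, A[2][2] + B[2][0] = -4 + 2 = -2) = -2 (attained at k = 2)
  C[2][1] = min over k of (A[2][0] + B[0][1] = 9 + -4 = 5, A[2][1] + B[1][1] = 2 + -5 = -3, A[2][2] + B[2][1] = -4 + -2 = -6) = -6 (attained at k = 2)
  C[2][2] = min over k of (A[2][0] + B[0][2] = 9 + 7 = 16, A[2][1] + B[1][2] = 2 + 9 = 11, A[2][2] + B[2][2] = -4 + 9 = 5) = 5 (attained at k = 2)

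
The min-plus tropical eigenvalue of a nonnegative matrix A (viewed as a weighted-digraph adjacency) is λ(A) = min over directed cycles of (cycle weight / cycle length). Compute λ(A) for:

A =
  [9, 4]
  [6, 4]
λ(A) = 4

Enumerate directed cycles and compute their means (weight / length). Sample:
  cycle 0 → 0: weight = 9, length = 1, mean = 9/1 ≈ 9.000
  cycle 1 → 1: weight = 4, length = 1, mean = 4/1 ≈ 4.000
  cycle 0 → 1 → 0: weight = 10, length = 2, mean = 10/2 ≈ 5.000
  cycle 1 → 0 → 1: weight = 10, length = 2, mean = 10/2 ≈ 5.000
Minimum mean = 4.000, attained e.g. along the cycle 1 → 1 with weight 4 and length 1. So λ(A) = 4/1 = 4.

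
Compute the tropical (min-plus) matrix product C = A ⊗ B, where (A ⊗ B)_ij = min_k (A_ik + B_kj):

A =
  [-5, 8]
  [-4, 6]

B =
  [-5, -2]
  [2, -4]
A ⊗ B =
  [-10, -7]
  [-9, -6]

Apply the min-plus product entry-by-entry:
  C[0][0] = min over k of (A[0][0] + B[0][0] = -5 + -5 = -10, A[0][1] + B[1][0] = 8 + 2 = 10) = -10 (attained at k = 0)
  C[0][1] = min over k of (A[0][0] + B[0][1] = -5 + -2 = -7, A[0][1] + B[1][1] = 8 + -4 = 4) = -7 (attained at k = 0)
  C[1][0] = min over k of (A[1][0] + B[0][0] = -4 + -5 = -9, A[1][1] + B[1][0] = 6 + 2 = 8) = -9 (attained at k = 0)
  C[1][1] = min over k of (A[1][0] + B[0][1] = -4 + -2 = -6, A[1][1] + B[1][1] = 6 + -4 = 2) = -6 (attained at k = 0)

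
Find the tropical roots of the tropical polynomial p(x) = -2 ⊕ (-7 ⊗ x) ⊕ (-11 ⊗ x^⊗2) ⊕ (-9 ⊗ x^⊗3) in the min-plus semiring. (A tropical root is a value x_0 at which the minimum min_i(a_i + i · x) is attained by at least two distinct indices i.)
Roots: {-2, 4, 5}

Each tropical root is a break point of the lower envelope of the lines y = a_i + i · x (there are 4 lines, with slopes 0, 1, ..., 3). Only the lines that attain the minimum somewhere contribute to roots; other lines are dominated. Here the surviving (envelope) indices are i = 3, i = 2, i = 1, i = 0.
Intersections between consecutive envelope lines give the roots: for adjacent envelope indices i < j the intersection is x = (a_i − a_j) / (j − i). Reading off the sorted break points: {-2, 4, 5}.
Verification: at each break x_0, at least two indices attain the minimum of min_i(a_i + i · x_0).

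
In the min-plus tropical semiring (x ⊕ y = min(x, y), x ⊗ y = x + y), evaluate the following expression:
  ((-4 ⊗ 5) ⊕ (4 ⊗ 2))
((-4 ⊗ 5) ⊕ (4 ⊗ 2)) = 1

Expand innermost to outermost. Recall ⊕ takes the minimum of its arguments and ⊗ takes their sum. Working out the expression ((-4 ⊗ 5) ⊕ (4 ⊗ 2)) gives 1.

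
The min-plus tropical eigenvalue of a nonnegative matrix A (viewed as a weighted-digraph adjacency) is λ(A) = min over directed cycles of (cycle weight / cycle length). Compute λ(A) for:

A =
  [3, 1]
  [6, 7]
λ(A) = 3

Enumerate directed cycles and compute their means (weight / length). Sample:
  cycle 0 → 0: weight = 3, length = 1, mean = 3/1 ≈ 3.000
  cycle 1 → 1: weight = 7, length = 1, mean = 7/1 ≈ 7.000
  cycle 0 → 1 → 0: weight = 7, length = 2, mean = 7/2 ≈ 3.500
  cycle 1 → 0 → 1: weight = 7, length = 2, mean = 7/2 ≈ 3.500
Minimum mean = 3.000, attained e.g. along the cycle 0 → 0 with weight 3 and length 1. So λ(A) = 3/1 = 3.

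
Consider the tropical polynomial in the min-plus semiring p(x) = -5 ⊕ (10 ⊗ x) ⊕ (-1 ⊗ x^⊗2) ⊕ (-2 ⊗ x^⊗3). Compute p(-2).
p(-2) = -8

A tropical monomial a ⊗ x^⊗i evaluates to a + i · x. Evaluating each term at x = -2:
  Term 0 contributes -5 + 0 · -2 = -5
  Term 1 contributes 10 + 1 · -2 = 8
  Term 2 contributes -1 + 2 · -2 = -5
  Term 3 contributes -2 + 3 · -2 = -8
p(-2) = ⊕ of these = min[-5, 8, -5, -8] = -8.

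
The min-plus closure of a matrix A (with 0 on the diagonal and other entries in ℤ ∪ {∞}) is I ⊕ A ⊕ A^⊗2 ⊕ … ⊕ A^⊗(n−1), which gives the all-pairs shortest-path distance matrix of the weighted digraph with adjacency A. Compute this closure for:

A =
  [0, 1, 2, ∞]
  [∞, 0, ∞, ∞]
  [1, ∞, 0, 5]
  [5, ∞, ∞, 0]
Closure =
  [0, 1, 2, 7]
  [∞, 0, ∞, ∞]
  [1, 2, 0, 5]
  [5, 6, 7, 0]

This is the Floyd-Warshall all-pairs shortest-path computation. For each intermediate vertex k = 0, 1, …, 3, update dist[i][j] ← min(dist[i][j], dist[i][k] + dist[k][j]). The final matrix gives, for each (i, j), the minimum total weight of any directed path from i to j (possibly empty when i = j).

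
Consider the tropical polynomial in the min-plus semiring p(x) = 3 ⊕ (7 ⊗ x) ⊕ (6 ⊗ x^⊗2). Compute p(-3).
p(-3) = 0

A tropical monomial a ⊗ x^⊗i evaluates to a + i · x. Evaluating each term at x = -3:
  Term 0 contributes 3 + 0 · -3 = 3
  Term 1 contributes 7 + 1 · -3 = 4
  Term 2 contributes 6 + 2 · -3 = 0
p(-3) = ⊕ of these = min[3, 4, 0] = 0.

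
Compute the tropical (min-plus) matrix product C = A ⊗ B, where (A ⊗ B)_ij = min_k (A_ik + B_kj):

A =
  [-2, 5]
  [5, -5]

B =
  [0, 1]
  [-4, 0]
A ⊗ B =
  [-2, -1]
  [-9, -5]

Apply the min-plus product entry-by-entry:
  C[0][0] = min over k of (A[0][0] + B[0][0] = -2 + 0 = -2, A[0][1] + B[1][0] = 5 + -4 = 1) = -2 (attained at k = 0)
  C[0][1] = min over k of (A[0][0] + B[0][1] = -2 + 1 = -1, A[0][1] + B[1][1] = 5 + 0 = 5) = -1 (attained at k = 0)
  C[1][0] = min over k of (A[1][0] + B[0][0] = 5 + 0 = 5, A[1][1] + B[1][0] = -5 + -4 = -9) = -9 (attained at k = 1)
  C[1][1] = min over k of (A[1][0] + B[0][1] = 5 + 1 = 6, A[1][1] + B[1][1] = -5 + 0 = -5) = -5 (attained at k = 1)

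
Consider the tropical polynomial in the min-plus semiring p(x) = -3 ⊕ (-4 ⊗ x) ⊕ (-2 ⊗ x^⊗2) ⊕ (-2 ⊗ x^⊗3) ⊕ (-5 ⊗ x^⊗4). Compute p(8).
p(8) = -3

A tropical monomial a ⊗ x^⊗i evaluates to a + i · x. Evaluating each term at x = 8:
  Term 0 contributes -3 + 0 · 8 = -3
  Term 1 contributes -4 + 1 · 8 = 4
  Term 2 contributes -2 + 2 · 8 = 14
  Term 3 contributes -2 + 3 · 8 = 22
  Term 4 contributes -5 + 4 · 8 = 27
p(8) = ⊕ of these = min[-3, 4, 14, 22, 27] = -3.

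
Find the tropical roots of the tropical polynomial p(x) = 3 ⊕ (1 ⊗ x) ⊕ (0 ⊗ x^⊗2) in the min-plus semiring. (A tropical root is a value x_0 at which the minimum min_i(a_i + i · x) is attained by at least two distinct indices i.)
Roots: {1, 2}

Each tropical root is a break point of the lower envelope of the lines y = a_i + i · x (there are 3 lines, with slopes 0, 1, ..., 2). Only the lines that attain the minimum somewhere contribute to roots; other lines are dominated. Here the surviving (envelope) indices are i = 2, i = 1, i = 0.
Intersections between consecutive envelope lines give the roots: for adjacent envelope indices i < j the intersection is x = (a_i − a_j) / (j − i). Reading off the sorted break points: {1, 2}.
Verification: at each break x_0, at least two indices attain the minimum of min_i(a_i + i · x_0).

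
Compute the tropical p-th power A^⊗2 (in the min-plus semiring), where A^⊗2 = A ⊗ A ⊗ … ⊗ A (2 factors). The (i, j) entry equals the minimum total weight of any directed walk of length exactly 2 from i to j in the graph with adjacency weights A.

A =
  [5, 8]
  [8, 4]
A^⊗2 =
  [10, 12]
  [12, 8]

Each entry (A^⊗2)_ij equals the minimum over all length-2 walks i = v_0 → v_1 → … → v_2 = j of Σ_t A[v_t][v_{t+1}]. For example, for (i, j) = (0, 1) we minimise over 2 possible intermediate vertex sequences; the minimum is 12, attained along the walk 0 → 1 → 1.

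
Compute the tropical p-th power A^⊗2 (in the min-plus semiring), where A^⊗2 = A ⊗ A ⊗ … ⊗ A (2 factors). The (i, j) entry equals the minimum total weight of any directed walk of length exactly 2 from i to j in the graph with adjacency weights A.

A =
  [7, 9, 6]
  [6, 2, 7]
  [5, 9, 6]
A^⊗2 =
  [11, 11, 12]
  [8, 4, 9]
  [11, 11, 11]

Each entry (A^⊗2)_ij equals the minimum over all length-2 walks i = v_0 → v_1 → … → v_2 = j of Σ_t A[v_t][v_{t+1}]. For example, for (i, j) = (0, 2) we minimise over 3 possible intermediate vertex sequences; the minimum is 12, attained along the walk 0 → 2 → 2.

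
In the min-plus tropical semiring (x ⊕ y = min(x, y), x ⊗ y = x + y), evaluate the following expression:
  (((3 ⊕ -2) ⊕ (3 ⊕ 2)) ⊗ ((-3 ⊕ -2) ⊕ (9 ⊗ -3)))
(((3 ⊕ -2) ⊕ (3 ⊕ 2)) ⊗ ((-3 ⊕ -2) ⊕ (9 ⊗ -3))) = -5

Expand innermost to outermost. Recall ⊕ takes the minimum of its arguments and ⊗ takes their sum. Working out the expression (((3 ⊕ -2) ⊕ (3 ⊕ 2)) ⊗ ((-3 ⊕ -2) ⊕ (9 ⊗ -3))) gives -5.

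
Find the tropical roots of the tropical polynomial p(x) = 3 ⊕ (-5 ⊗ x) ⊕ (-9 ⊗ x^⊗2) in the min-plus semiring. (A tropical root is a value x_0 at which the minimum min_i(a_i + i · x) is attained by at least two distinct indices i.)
Roots: {4, 8}

Each tropical root is a break point of the lower envelope of the lines y = a_i + i · x (there are 3 lines, with slopes 0, 1, ..., 2). Only the lines that attain the minimum somewhere contribute to roots; other lines are dominated. Here the surviving (envelope) indices are i = 2, i = 1, i = 0.
Intersections between consecutive envelope lines give the roots: for adjacent envelope indices i < j the intersection is x = (a_i − a_j) / (j − i). Reading off the sorted break points: {4, 8}.
Verification: at each break x_0, at least two indices attain the minimum of min_i(a_i + i · x_0).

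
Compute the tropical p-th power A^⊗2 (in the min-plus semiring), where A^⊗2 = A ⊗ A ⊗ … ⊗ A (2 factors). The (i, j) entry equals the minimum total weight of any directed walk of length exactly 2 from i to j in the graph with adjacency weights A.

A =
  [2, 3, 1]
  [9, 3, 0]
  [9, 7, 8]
A^⊗2 =
  [4, 5, 3]
  [9, 6, 3]
  [11, 10, 7]

Each entry (A^⊗2)_ij equals the minimum over all length-2 walks i = v_0 → v_1 → … → v_2 = j of Σ_t A[v_t][v_{t+1}]. For example, for (i, j) = (0, 2) we minimise over 3 possible intermediate vertex sequences; the minimum is 3, attained along the walk 0 → 0 → 2.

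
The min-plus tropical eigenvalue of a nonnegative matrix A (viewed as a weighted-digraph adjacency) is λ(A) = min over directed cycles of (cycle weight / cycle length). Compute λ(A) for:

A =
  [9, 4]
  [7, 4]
λ(A) = 4

Enumerate directed cycles and compute their means (weight / length). Sample:
  cycle 0 → 0: weight = 9, length = 1, mean = 9/1 ≈ 9.000
  cycle 1 → 1: weight = 4, length = 1, mean = 4/1 ≈ 4.000
  cycle 0 → 1 → 0: weight = 11, length = 2, mean = 11/2 ≈ 5.500
  cycle 1 → 0 → 1: weight = 11, length = 2, mean = 11/2 ≈ 5.500
Minimum mean = 4.000, attained e.g. along the cycle 1 → 1 with weight 4 and length 1. So λ(A) = 4/1 = 4.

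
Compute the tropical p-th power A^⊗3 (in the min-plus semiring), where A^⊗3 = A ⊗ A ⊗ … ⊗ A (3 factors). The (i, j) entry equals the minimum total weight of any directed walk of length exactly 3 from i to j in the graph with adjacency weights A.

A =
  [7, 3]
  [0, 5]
A^⊗3 =
  [8, 6]
  [3, 8]

Each entry (A^⊗3)_ij equals the minimum over all length-3 walks i = v_0 → v_1 → … → v_3 = j of Σ_t A[v_t][v_{t+1}]. For example, for (i, j) = (0, 1) we minimise over 4 possible intermediate vertex sequences; the minimum is 6, attained along the walk 0 → 1 → 0 → 1.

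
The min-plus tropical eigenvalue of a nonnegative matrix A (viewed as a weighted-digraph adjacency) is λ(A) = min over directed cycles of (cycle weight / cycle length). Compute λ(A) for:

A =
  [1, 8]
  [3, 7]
λ(A) = 1

Enumerate directed cycles and compute their means (weight / length). Sample:
  cycle 0 → 0: weight = 1, length = 1, mean = 1/1 ≈ 1.000
  cycle 1 → 1: weight = 7, length = 1, mean = 7/1 ≈ 7.000
  cycle 0 → 1 → 0: weight = 11, length = 2, mean = 11/2 ≈ 5.500
  cycle 1 → 0 → 1: weight = 11, length = 2, mean = 11/2 ≈ 5.500
Minimum mean = 1.000, attained e.g. along the cycle 0 → 0 with weight 1 and length 1. So λ(A) = 1/1 = 1.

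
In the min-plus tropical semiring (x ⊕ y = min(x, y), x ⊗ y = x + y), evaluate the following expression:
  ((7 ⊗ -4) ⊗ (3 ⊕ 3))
((7 ⊗ -4) ⊗ (3 ⊕ 3)) = 6

Expand innermost to outermost. Recall ⊕ takes the minimum of its arguments and ⊗ takes their sum. Working out the expression ((7 ⊗ -4) ⊗ (3 ⊕ 3)) gives 6.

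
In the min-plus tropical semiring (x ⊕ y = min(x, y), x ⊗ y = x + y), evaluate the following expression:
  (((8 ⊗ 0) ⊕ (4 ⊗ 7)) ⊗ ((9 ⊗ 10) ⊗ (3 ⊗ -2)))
(((8 ⊗ 0) ⊕ (4 ⊗ 7)) ⊗ ((9 ⊗ 10) ⊗ (3 ⊗ -2))) = 28

Expand innermost to outermost. Recall ⊕ takes the minimum of its arguments and ⊗ takes their sum. Working out the expression (((8 ⊗ 0) ⊕ (4 ⊗ 7)) ⊗ ((9 ⊗ 10) ⊗ (3 ⊗ -2))) gives 28.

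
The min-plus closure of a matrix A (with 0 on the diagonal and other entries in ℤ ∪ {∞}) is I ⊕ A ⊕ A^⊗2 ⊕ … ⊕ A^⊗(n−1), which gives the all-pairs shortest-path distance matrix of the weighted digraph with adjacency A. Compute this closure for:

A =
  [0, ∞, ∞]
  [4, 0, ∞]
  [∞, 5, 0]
Closure =
  [0, ∞, ∞]
  [4, 0, ∞]
  [9, 5, 0]

This is the Floyd-Warshall all-pairs shortest-path computation. For each intermediate vertex k = 0, 1, …, 2, update dist[i][j] ← min(dist[i][j], dist[i][k] + dist[k][j]). The final matrix gives, for each (i, j), the minimum total weight of any directed path from i to j (possibly empty when i = j).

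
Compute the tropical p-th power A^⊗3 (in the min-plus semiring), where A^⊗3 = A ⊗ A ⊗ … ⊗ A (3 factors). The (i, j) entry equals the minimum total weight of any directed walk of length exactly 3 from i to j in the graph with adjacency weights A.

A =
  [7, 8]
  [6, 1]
A^⊗3 =
  [15, 10]
  [8, 3]

Each entry (A^⊗3)_ij equals the minimum over all length-3 walks i = v_0 → v_1 → … → v_3 = j of Σ_t A[v_t][v_{t+1}]. For example, for (i, j) = (0, 1) we minimise over 4 possible intermediate vertex sequences; the minimum is 10, attained along the walk 0 → 1 → 1 → 1.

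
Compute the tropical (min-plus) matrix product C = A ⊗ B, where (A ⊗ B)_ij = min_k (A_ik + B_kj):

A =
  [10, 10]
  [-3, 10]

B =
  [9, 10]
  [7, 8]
A ⊗ B =
  [17, 18]
  [6, 7]

Apply the min-plus product entry-by-entry:
  C[0][0] = min over k of (A[0][0] + B[0][0] = 10 + 9 = 19, A[0][1] + B[1][0] = 10 + 7 = 17) = 17 (attained at k = 1)
  C[0][1] = min over k of (A[0][0] + B[0][1] = 10 + 10 = 20, A[0][1] + B[1][1] = 10 + 8 = 18) = 18 (attained at k = 1)
  C[1][0] = min over k of (A[1][0] + B[0][0] = -3 + 9 = 6, A[1][1] + B[1][0] = 10 + 7 = 17) = 6 (attained at k = 0)
  C[1][1] = min over k of (A[1][0] + B[0][1] = -3 + 10 = 7, A[1][1] + B[1][1] = 10 + 8 = 18) = 7 (attained at k = 0)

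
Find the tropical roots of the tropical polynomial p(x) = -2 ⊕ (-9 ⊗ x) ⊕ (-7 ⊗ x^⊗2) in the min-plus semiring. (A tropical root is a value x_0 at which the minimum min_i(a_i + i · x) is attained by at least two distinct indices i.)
Roots: {-2, 7}

Each tropical root is a break point of the lower envelope of the lines y = a_i + i · x (there are 3 lines, with slopes 0, 1, ..., 2). Only the lines that attain the minimum somewhere contribute to roots; other lines are dominated. Here the surviving (envelope) indices are i = 2, i = 1, i = 0.
Intersections between consecutive envelope lines give the roots: for adjacent envelope indices i < j the intersection is x = (a_i − a_j) / (j − i). Reading off the sorted break points: {-2, 7}.
Verification: at each break x_0, at least two indices attain the minimum of min_i(a_i + i · x_0).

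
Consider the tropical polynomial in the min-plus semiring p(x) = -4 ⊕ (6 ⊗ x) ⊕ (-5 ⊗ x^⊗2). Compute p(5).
p(5) = -4

A tropical monomial a ⊗ x^⊗i evaluates to a + i · x. Evaluating each term at x = 5:
  Term 0 contributes -4 + 0 · 5 = -4
  Term 1 contributes 6 + 1 · 5 = 11
  Term 2 contributes -5 + 2 · 5 = 5
p(5) = ⊕ of these = min[-4, 11, 5] = -4.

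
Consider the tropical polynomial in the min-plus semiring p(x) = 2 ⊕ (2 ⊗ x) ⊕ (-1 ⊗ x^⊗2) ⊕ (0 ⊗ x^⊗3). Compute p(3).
p(3) = 2

A tropical monomial a ⊗ x^⊗i evaluates to a + i · x. Evaluating each term at x = 3:
  Term 0 contributes 2 + 0 · 3 = 2
  Term 1 contributes 2 + 1 · 3 = 5
  Term 2 contributes -1 + 2 · 3 = 5
  Term 3 contributes 0 + 3 · 3 = 9
p(3) = ⊕ of these = min[2, 5, 5, 9] = 2.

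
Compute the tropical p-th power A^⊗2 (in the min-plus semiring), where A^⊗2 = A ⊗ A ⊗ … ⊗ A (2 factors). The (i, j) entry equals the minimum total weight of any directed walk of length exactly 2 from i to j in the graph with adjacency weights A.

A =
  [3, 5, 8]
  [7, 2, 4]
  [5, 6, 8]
A^⊗2 =
  [6, 7, 9]
  [9, 4, 6]
  [8, 8, 10]

Each entry (A^⊗2)_ij equals the minimum over all length-2 walks i = v_0 → v_1 → … → v_2 = j of Σ_t A[v_t][v_{t+1}]. For example, for (i, j) = (0, 2) we minimise over 3 possible intermediate vertex sequences; the minimum is 9, attained along the walk 0 → 1 → 2.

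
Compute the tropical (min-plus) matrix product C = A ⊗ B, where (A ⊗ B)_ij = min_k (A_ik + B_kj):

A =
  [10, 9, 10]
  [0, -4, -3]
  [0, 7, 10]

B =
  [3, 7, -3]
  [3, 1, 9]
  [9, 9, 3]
A ⊗ B =
  [12, 10, 7]
  [-1, -3, -3]
  [3, 7, -3]

Apply the min-plus product entry-by-entry:
  C[0][0] = min over k of (A[0][0] + B[0][0] = 10 + 3 = 13, A[0][1] + B[1][0] = 9 + 3 = 12, A[0][2] + B[2][0] = 10 + 9 = 19) = 12 (attained at k = 1)
  C[0][1] = min over k of (A[0][0] + B[0][1] = 10 + 7 = 17, A[0][1] + B[1][1] = 9 + 1 = 10, A[0][2] + B[2][1] = 10 + 9 = 19) = 10 (attained at k = 1)
  C[0][2] = min over k of (A[0][0] + B[0][2] = 10 + -3 = 7, A[0][1] + B[1][2] = 9 + 9 = 18, A[0][2] + B[2][2] = 10 + 3 = 13) = 7 (attained at k = 0)
  C[1][0] = min over k of (A[1][0] + B[0][0] = 0 + 3 = 3, A[1][1] + B[1][0] = -4 + 3 = -1, A[1][2] + B[2][0] = -3 + 9 = 6) = -1 (attained at k = 1)
  C[1][1] = min over k of (A[1][0] + B[0][1] = 0 + 7 = 7, A[1][1] + B[1][1] = -4 + 1 = -3, A[1][2] + B[2][1] = -3 + 9 = 6) = -3 (attained at k = 1)
  C[1][2] = min over k of (A[1][0] + B[0][2] = 0 + -3 = -3, A[1][1] + B[1][2] = -4 + 9 = 5, A[1][2] + B[2][2] = -3 + 3 = 0) = -3 (attained at k = 0)
  C[2][0] = min over k of (A[2][0] + B[0][0] = 0 + 3 = 3, A[2][1] + B[1][0] = 7 + 3 = 10, A[2][2] + B[2][0] = 10 + 9 = 19) = 3 (attained at k = 0)
  C[2][1] = min over k of (A[2][0] + B[0][1] = 0 + 7 = 7, A[2][1] + B[1][1] = 7 + 1 = 8, A[2][2] + B[2][1] = 10 + 9 = 19) = 7 (attained at k = 0)
  C[2][2] = min over k of (A[2][0] + B[0][2] = 0 + -3 = -3, A[2][1] + B[1][2] = 7 + 9 = 16, A[2][2] + B[2][2] = 10 + 3 = 13) = -3 (attained at k = 0)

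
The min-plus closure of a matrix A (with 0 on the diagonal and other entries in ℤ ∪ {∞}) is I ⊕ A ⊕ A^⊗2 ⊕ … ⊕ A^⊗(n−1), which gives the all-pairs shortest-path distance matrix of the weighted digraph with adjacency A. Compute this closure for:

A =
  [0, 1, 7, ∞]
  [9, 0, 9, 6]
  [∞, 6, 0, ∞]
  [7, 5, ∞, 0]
Closure =
  [0, 1, 7, 7]
  [9, 0, 9, 6]
  [15, 6, 0, 12]
  [7, 5, 14, 0]

This is the Floyd-Warshall all-pairs shortest-path computation. For each intermediate vertex k = 0, 1, …, 3, update dist[i][j] ← min(dist[i][j], dist[i][k] + dist[k][j]). The final matrix gives, for each (i, j), the minimum total weight of any directed path from i to j (possibly empty when i = j).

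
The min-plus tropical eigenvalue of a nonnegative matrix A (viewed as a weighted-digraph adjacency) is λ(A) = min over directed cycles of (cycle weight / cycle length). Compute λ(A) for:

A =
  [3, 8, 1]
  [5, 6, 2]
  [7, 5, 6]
λ(A) = 3

Enumerate directed cycles and compute their means (weight / length). Sample:
  cycle 0 → 0: weight = 3, length = 1, mean = 3/1 ≈ 3.000
  cycle 1 → 1: weight = 6, length = 1, mean = 6/1 ≈ 6.000
  cycle 2 → 2: weight = 6, length = 1, mean = 6/1 ≈ 6.000
  cycle 0 → 1 → 0: weight = 13, length = 2, mean = 13/2 ≈ 6.500
  cycle 0 → 2 → 0: weight = 8, length = 2, mean = 8/2 ≈ 4.000
  cycle 1 → 0 → 1: weight = 13, length = 2, mean = 13/2 ≈ 6.500
Minimum mean = 3.000, attained e.g. along the cycle 0 → 0 with weight 3 and length 1. So λ(A) = 3/1 = 3.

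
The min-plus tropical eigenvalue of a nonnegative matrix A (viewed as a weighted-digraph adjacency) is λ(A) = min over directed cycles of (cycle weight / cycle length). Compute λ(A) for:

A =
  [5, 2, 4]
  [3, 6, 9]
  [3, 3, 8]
λ(A) = 5/2

Enumerate directed cycles and compute their means (weight / length). Sample:
  cycle 0 → 0: weight = 5, length = 1, mean = 5/1 ≈ 5.000
  cycle 1 → 1: weight = 6, length = 1, mean = 6/1 ≈ 6.000
  cycle 2 → 2: weight = 8, length = 1, mean = 8/1 ≈ 8.000
  cycle 0 → 1 → 0: weight = 5, length = 2, mean = 5/2 ≈ 2.500
  cycle 0 → 2 → 0: weight = 7, length = 2, mean = 7/2 ≈ 3.500
  cycle 1 → 0 → 1: weight = 5, length = 2, mean = 5/2 ≈ 2.500
Minimum mean = 2.500, attained e.g. along the cycle 0 → 1 → 0 with weight 5 and length 2. So λ(A) = 5/2 = 5/2.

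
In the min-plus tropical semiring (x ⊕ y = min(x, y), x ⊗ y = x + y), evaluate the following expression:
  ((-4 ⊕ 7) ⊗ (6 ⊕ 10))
((-4 ⊕ 7) ⊗ (6 ⊕ 10)) = 2

Expand innermost to outermost. Recall ⊕ takes the minimum of its arguments and ⊗ takes their sum. Working out the expression ((-4 ⊕ 7) ⊗ (6 ⊕ 10)) gives 2.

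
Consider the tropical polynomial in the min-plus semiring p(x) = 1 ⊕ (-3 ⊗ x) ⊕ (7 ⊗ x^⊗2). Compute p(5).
p(5) = 1

A tropical monomial a ⊗ x^⊗i evaluates to a + i · x. Evaluating each term at x = 5:
  Term 0 contributes 1 + 0 · 5 = 1
  Term 1 contributes -3 + 1 · 5 = 2
  Term 2 contributes 7 + 2 · 5 = 17
p(5) = ⊕ of these = min[1, 2, 17] = 1.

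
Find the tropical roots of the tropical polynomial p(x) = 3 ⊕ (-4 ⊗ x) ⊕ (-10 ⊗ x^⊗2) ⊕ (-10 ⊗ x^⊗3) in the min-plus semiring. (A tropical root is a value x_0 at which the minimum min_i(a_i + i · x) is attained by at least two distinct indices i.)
Roots: {0, 6, 7}

Each tropical root is a break point of the lower envelope of the lines y = a_i + i · x (there are 4 lines, with slopes 0, 1, ..., 3). Only the lines that attain the minimum somewhere contribute to roots; other lines are dominated. Here the surviving (envelope) indices are i = 3, i = 2, i = 1, i = 0.
Intersections between consecutive envelope lines give the roots: for adjacent envelope indices i < j the intersection is x = (a_i − a_j) / (j − i). Reading off the sorted break points: {0, 6, 7}.
Verification: at each break x_0, at least two indices attain the minimum of min_i(a_i + i · x_0).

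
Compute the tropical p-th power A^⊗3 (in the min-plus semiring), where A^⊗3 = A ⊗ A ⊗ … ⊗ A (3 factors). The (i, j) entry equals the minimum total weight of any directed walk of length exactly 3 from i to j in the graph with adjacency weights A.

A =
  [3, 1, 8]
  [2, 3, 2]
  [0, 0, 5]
A^⊗3 =
  [3, 3, 6]
  [4, 3, 4]
  [2, 2, 3]

Each entry (A^⊗3)_ij equals the minimum over all length-3 walks i = v_0 → v_1 → … → v_3 = j of Σ_t A[v_t][v_{t+1}]. For example, for (i, j) = (0, 2) we minimise over 9 possible intermediate vertex sequences; the minimum is 6, attained along the walk 0 → 0 → 1 → 2.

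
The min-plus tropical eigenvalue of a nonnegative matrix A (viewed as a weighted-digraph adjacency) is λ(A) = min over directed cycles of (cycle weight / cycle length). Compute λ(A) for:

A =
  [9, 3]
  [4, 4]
λ(A) = 7/2

Enumerate directed cycles and compute their means (weight / length). Sample:
  cycle 0 → 0: weight = 9, length = 1, mean = 9/1 ≈ 9.000
  cycle 1 → 1: weight = 4, length = 1, mean = 4/1 ≈ 4.000
  cycle 0 → 1 → 0: weight = 7, length = 2, mean = 7/2 ≈ 3.500
  cycle 1 → 0 → 1: weight = 7, length = 2, mean = 7/2 ≈ 3.500
Minimum mean = 3.500, attained e.g. along the cycle 0 → 1 → 0 with weight 7 and length 2. So λ(A) = 7/2 = 7/2.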